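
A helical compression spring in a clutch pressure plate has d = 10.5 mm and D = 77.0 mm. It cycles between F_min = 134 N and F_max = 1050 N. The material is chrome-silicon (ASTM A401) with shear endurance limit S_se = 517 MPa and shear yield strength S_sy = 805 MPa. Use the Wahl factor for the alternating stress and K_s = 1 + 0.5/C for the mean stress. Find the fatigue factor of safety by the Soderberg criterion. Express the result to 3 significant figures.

3.19

C = D/d = 77.0/10.5 = 7.3333; K_W = (4C−1)/(4C−4)+0.615/C = 1.2023; K_s = 1+0.5/C = 1.0682
F_a = (F_max−F_min)/2 = 458 N; F_m = (F_max+F_min)/2 = 592 N
τ_a = K_W·8F_aD/(πd³) = 1.2023 × 77.576 = 93.269 MPa
τ_m = K_s·8F_mD/(πd³) = 1.0682 × 100.27 = 107.11 MPa
Soderberg: 1/n_f = τ_a/S_se + τ_m/S_sy = 93.269/517 + 107.11/805 = 0.18040 + 0.13306 = 0.31346
n_f = 1/0.31346 = 3.19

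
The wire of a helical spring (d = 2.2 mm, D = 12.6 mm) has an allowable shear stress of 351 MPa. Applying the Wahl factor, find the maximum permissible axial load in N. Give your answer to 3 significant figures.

C = D/d = 12.6/2.2 = 5.7273
K_W = (4C−1)/(4C−4) + 0.615/C = 21.909/18.909 + 0.1074 = 1.2660
τ_max = K·8FD/(πd³) → F_max = τ_allow·πd³/(8DK)
F_max = 351·π·2.2³/(8·12.6·1.2660) = 11742/127.62 = 92.007 N

92.0 N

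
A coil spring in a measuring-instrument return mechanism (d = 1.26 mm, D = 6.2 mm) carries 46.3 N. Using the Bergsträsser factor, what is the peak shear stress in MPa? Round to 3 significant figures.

Spring index C = D/d = 6.2/1.26 = 4.9206
K_B = (4C+2)/(4C−3) = 21.683/16.683 = 1.2997
τ₀ = 8FD/(πd³) = 8·46.3·6.2/(π·1.26³) = 2296.48/6.2844 = 365.43 MPa
τ_max = K·τ₀ = 1.2997 × 365.43 = 474.95 MPa

475 MPa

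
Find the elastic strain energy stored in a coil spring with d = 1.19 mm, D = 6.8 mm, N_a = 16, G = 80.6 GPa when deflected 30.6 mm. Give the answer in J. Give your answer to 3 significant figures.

1.88 J

k = Gd⁴/(8D³N_a) = (80.6×10³)(1.19⁴)/(8·6.8³·16) = 4.0159 N/mm
U = ½kδ² = 0.5 × 4.0159 × 30.6² = 1880.2 N·mm = 1.8802 J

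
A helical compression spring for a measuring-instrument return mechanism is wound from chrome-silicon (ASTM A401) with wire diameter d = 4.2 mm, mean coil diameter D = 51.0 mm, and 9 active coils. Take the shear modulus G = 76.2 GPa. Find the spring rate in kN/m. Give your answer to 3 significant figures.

k = Gd⁴/(8D³N_a) = (76.2×10³ × 4.2⁴) / (8 × 51.0³ × 9)
  = 2.37111e+07 / 9.55087e+06 = 2.4826 N/mm

2.48 kN/m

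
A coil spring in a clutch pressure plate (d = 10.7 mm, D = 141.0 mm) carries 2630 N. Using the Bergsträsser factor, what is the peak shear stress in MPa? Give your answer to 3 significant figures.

848 MPa

Spring index C = D/d = 141.0/10.7 = 13.1776
K_B = (4C+2)/(4C−3) = 54.710/49.710 = 1.1006
τ₀ = 8FD/(πd³) = 8·2630·141.0/(π·10.7³) = 2.96664e+06/3848.6 = 770.84 MPa
τ_max = K·τ₀ = 1.1006 × 770.84 = 848.37 MPa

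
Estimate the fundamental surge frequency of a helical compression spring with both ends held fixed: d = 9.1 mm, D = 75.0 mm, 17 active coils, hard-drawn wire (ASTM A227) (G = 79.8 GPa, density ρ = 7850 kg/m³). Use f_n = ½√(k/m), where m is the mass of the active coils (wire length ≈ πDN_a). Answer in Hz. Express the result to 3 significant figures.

34.1 Hz

k = Gd⁴/(8D³N_a) = (79.8×10³)(9.1⁴)/(8·75.0³·17) = 9.5377 N/mm = 9537.7 N/m
Wire length L = πDN_a = π·75.0·17 = 4005.5 mm
m = ρ·(πd²/4)·L = 7850 × 65.039×10⁻⁶ m² × 4.0055 m = 2.045 kg
f_n = ½√(k/m) = 0.5·√(9537.7/2.045) = 0.5·√(4663.8) = 34.146 Hz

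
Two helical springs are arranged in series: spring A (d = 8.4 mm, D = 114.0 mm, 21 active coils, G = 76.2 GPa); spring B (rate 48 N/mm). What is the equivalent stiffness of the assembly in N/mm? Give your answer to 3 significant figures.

k_A = Gd⁴/(8D³N_a) = (76.2×10³)(8.4⁴)/(8·114.0³·21) = 1.5242 N/mm
Series: 1/k_eq = 1/1.5242 + 1/48 = 0.67691; k_eq = 1.4773 N/mm

1.48 N/mm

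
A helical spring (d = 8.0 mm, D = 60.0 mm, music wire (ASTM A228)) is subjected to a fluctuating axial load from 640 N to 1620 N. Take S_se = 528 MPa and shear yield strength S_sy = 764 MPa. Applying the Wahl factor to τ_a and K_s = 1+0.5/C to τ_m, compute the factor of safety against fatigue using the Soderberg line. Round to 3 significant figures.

1.25

C = D/d = 60.0/8.0 = 7.5000; K_W = (4C−1)/(4C−4)+0.615/C = 1.1974; K_s = 1+0.5/C = 1.0667
F_a = (F_max−F_min)/2 = 490 N; F_m = (F_max+F_min)/2 = 1130 N
τ_a = K_W·8F_aD/(πd³) = 1.1974 × 146.22 = 175.09 MPa
τ_m = K_s·8F_mD/(πd³) = 1.0667 × 337.21 = 359.69 MPa
Soderberg: 1/n_f = τ_a/S_se + τ_m/S_sy = 175.09/528 + 359.69/764 = 0.33160 + 0.47080 = 0.8024
n_f = 1/0.8024 = 1.246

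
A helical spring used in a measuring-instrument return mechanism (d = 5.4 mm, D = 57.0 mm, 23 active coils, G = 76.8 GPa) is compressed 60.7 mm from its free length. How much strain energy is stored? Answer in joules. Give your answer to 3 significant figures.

3.53 J

k = Gd⁴/(8D³N_a) = (76.8×10³)(5.4⁴)/(8·57.0³·23) = 1.9164 N/mm
U = ½kδ² = 0.5 × 1.9164 × 60.7² = 3530.5 N·mm = 3.5305 J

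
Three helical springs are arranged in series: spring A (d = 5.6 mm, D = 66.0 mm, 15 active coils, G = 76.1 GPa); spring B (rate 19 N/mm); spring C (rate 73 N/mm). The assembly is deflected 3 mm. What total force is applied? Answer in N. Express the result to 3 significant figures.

5.69 N

k_A = Gd⁴/(8D³N_a) = (76.1×10³)(5.6⁴)/(8·66.0³·15) = 2.1693 N/mm
Series: 1/k_eq = 1/2.1693 + 1/19 + 1/73 = 0.5273; k_eq = 1.8964 N/mm
F = k_eq·δ = 1.8964·3 = 5.6893 N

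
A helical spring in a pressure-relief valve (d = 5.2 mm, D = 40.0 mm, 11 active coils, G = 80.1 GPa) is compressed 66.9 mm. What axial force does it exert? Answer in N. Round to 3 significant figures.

k = Gd⁴/(8D³N_a) = (80.1×10³)(5.2⁴)/(8·40.0³·11) = 10.399 N/mm
F = k·δ = 10.399 × 66.9 = 695.68 N

696 N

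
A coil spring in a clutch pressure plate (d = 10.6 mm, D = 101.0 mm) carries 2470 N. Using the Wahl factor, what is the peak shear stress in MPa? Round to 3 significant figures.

Spring index C = D/d = 101.0/10.6 = 9.5283
K_W = (4C−1)/(4C−4) + 0.615/C = 37.113/34.113 + 0.0645 = 1.1525
τ₀ = 8FD/(πd³) = 8·2470·101.0/(π·10.6³) = 1.99576e+06/3741.7 = 533.39 MPa
τ_max = K·τ₀ = 1.1525 × 533.39 = 614.72 MPa

615 MPa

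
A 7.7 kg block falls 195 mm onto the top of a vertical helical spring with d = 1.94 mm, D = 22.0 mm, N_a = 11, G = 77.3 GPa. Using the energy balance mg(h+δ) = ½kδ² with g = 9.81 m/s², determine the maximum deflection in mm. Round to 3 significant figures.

k = Gd⁴/(8D³N_a) = (77.3×10³)(1.94⁴)/(8·22.0³·11) = 1.1685 N/mm
W = mg = 7.7 × 9.81 = 75.537 N
½kδ² − Wδ − Wh = 0 → δ = (W + √(W² + 2kWh))/k
δ = (75.537 + √(5705.8 + 34423.9))/1.1685 = (75.537 + 200.32)/1.1685 = 236.08 mm

236 mm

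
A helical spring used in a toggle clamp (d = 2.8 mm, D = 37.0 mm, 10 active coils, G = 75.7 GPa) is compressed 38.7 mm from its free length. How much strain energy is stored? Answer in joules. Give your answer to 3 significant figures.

0.860 J

k = Gd⁴/(8D³N_a) = (75.7×10³)(2.8⁴)/(8·37.0³·10) = 1.1482 N/mm
U = ½kδ² = 0.5 × 1.1482 × 38.7² = 859.85 N·mm = 0.85985 J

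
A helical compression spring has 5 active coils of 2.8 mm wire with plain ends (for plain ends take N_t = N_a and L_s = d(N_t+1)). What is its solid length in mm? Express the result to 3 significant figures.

16.8 mm

plain ends: N_t = N_a = 5
L_s = d·(N_t+1) = 2.8 × 6 = 16.8 mm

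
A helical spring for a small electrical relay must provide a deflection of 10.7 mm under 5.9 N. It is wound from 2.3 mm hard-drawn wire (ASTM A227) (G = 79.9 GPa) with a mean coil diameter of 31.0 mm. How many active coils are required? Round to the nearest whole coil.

Required rate k = F/δ = 5.9/10.7 = 0.5514 N/mm
N_a = Gd⁴/(8D³k) = (79.9×10³ × 2.3⁴)/(8 × 31.0³ × 0.5514)
    = 2.23593e+06 / 131415 = 17.01 → 17 coils

17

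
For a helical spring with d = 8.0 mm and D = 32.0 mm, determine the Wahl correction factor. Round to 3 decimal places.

C = D/d = 32.0/8.0 = 4.0000
K_W = (4C−1)/(4C−4) + 0.615/C = 15.000/12.000 + 0.1537 = 1.4038

1.404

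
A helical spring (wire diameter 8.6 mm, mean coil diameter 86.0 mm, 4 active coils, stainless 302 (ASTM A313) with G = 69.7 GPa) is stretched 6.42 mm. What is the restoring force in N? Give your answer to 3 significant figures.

k = Gd⁴/(8D³N_a) = (69.7×10³)(8.6⁴)/(8·86.0³·4) = 18.732 N/mm
F = k·δ = 18.732 × 6.42 = 120.26 N

120 N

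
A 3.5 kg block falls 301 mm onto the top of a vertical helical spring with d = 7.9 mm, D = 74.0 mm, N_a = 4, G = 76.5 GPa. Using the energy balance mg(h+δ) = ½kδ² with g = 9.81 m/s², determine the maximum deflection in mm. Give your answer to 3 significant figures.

k = Gd⁴/(8D³N_a) = (76.5×10³)(7.9⁴)/(8·74.0³·4) = 22.979 N/mm
W = mg = 3.5 × 9.81 = 34.335 N
½kδ² − Wδ − Wh = 0 → δ = (W + √(W² + 2kWh))/k
δ = (34.335 + √(1178.9 + 474961))/22.979 = (34.335 + 690.03)/22.979 = 31.523 mm

31.5 mm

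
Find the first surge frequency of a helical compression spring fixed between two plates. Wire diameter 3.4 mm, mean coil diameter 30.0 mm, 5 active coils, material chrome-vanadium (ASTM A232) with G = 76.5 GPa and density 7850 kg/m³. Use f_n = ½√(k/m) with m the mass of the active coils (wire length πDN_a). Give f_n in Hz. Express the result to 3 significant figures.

265 Hz

k = Gd⁴/(8D³N_a) = (76.5×10³)(3.4⁴)/(8·30.0³·5) = 9.4657 N/mm = 9465.7 N/m
Wire length L = πDN_a = π·30.0·5 = 471.24 mm
m = ρ·(πd²/4)·L = 7850 × 9.0792×10⁻⁶ m² × 0.47124 m = 0.033586 kg
f_n = ½√(k/m) = 0.5·√(9465.7/0.033586) = 0.5·√(2.8183e+05) = 265.44 Hz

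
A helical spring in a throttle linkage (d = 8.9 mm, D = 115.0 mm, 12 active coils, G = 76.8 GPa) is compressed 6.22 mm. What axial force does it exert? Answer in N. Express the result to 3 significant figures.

20.5 N

k = Gd⁴/(8D³N_a) = (76.8×10³)(8.9⁴)/(8·115.0³·12) = 3.3003 N/mm
F = k·δ = 3.3003 × 6.22 = 20.528 N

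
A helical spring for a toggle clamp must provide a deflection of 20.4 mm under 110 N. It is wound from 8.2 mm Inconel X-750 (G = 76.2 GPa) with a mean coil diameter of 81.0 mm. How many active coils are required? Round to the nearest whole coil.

15

Required rate k = F/δ = 110/20.4 = 5.3922 N/mm
N_a = Gd⁴/(8D³k) = (76.2×10³ × 8.2⁴)/(8 × 81.0³ × 5.3922)
    = 3.44517e+08 / 2.29249e+07 = 15.03 → 15 coils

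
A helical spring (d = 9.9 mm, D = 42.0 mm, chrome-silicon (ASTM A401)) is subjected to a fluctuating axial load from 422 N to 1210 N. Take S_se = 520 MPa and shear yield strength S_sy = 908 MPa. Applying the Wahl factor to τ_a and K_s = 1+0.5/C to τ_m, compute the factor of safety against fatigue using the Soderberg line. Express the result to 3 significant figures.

4.43

C = D/d = 42.0/9.9 = 4.2424; K_W = (4C−1)/(4C−4)+0.615/C = 1.3763; K_s = 1+0.5/C = 1.1179
F_a = (F_max−F_min)/2 = 394 N; F_m = (F_max+F_min)/2 = 816 N
τ_a = K_W·8F_aD/(πd³) = 1.3763 × 43.429 = 59.77 MPa
τ_m = K_s·8F_mD/(πd³) = 1.1179 × 89.944 = 100.54 MPa
Soderberg: 1/n_f = τ_a/S_se + τ_m/S_sy = 59.77/520 + 100.54/908 = 0.11494 + 0.11073 = 0.22567
n_f = 1/0.22567 = 4.431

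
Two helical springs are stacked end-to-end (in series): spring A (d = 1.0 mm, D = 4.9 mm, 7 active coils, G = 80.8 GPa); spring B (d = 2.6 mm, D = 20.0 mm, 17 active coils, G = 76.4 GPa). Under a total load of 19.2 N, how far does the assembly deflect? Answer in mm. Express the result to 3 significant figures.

7.55 mm

k_A = Gd⁴/(8D³N_a) = (80.8×10³)(1.0⁴)/(8·4.9³·7) = 12.264 N/mm
k_B = Gd⁴/(8D³N_a) = (76.4×10³)(2.6⁴)/(8·20.0³·17) = 3.2089 N/mm
Series: 1/k_eq = 1/12.264 + 1/3.2089 = 0.39317; k_eq = 2.5434 N/mm
δ = F/k_eq = 19.2/2.5434 = 7.5489 mm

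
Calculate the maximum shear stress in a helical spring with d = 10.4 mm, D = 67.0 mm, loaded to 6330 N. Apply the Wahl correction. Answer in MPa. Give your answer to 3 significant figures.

Spring index C = D/d = 67.0/10.4 = 6.4423
K_W = (4C−1)/(4C−4) + 0.615/C = 24.769/21.769 + 0.0955 = 1.2333
τ₀ = 8FD/(πd³) = 8·6330·67.0/(π·10.4³) = 3.39288e+06/3533.9 = 960.1 MPa
τ_max = K·τ₀ = 1.2333 × 960.1 = 1184.1 MPa

1180 MPa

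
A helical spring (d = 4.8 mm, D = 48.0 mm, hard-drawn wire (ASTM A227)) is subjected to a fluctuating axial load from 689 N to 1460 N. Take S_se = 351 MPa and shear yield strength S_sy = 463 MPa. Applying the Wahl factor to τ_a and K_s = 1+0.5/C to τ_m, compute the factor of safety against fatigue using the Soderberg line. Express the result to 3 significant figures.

0.245

C = D/d = 48.0/4.8 = 10.0000; K_W = (4C−1)/(4C−4)+0.615/C = 1.1448; K_s = 1+0.5/C = 1.0500
F_a = (F_max−F_min)/2 = 385.5 N; F_m = (F_max+F_min)/2 = 1074.5 N
τ_a = K_W·8F_aD/(πd³) = 1.1448 × 426.07 = 487.78 MPa
τ_m = K_s·8F_mD/(πd³) = 1.0500 × 1187.6 = 1247 MPa
Soderberg: 1/n_f = τ_a/S_se + τ_m/S_sy = 487.78/351 + 1247/463 = 1.38969 + 2.69322 = 4.0829
n_f = 1/4.0829 = 0.2449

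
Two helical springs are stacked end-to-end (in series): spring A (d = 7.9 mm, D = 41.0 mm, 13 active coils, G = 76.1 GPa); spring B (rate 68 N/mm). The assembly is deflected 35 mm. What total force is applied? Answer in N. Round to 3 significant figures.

900 N

k_A = Gd⁴/(8D³N_a) = (76.1×10³)(7.9⁴)/(8·41.0³·13) = 41.353 N/mm
Series: 1/k_eq = 1/41.353 + 1/68 = 0.038888; k_eq = 25.715 N/mm
F = k_eq·δ = 25.715·35 = 900.02 N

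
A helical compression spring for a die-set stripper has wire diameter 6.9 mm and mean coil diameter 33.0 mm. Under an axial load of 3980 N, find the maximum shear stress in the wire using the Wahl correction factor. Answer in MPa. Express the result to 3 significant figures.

1350 MPa

Spring index C = D/d = 33.0/6.9 = 4.7826
K_W = (4C−1)/(4C−4) + 0.615/C = 18.130/15.130 + 0.1286 = 1.3269
τ₀ = 8FD/(πd³) = 8·3980·33.0/(π·6.9³) = 1.05072e+06/1032 = 1018.1 MPa
τ_max = K·τ₀ = 1.3269 × 1018.1 = 1350.9 MPa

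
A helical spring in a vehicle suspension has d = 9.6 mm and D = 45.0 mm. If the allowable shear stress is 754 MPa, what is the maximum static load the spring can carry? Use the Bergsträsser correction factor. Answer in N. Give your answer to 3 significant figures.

4420 N

C = D/d = 45.0/9.6 = 4.6875
K_B = (4C+2)/(4C−3) = 20.750/15.750 = 1.3175
τ_max = K·8FD/(πd³) → F_max = τ_allow·πd³/(8DK)
F_max = 754·π·9.6³/(8·45.0·1.3175) = 2.0957e+06/474.29 = 4418.7 N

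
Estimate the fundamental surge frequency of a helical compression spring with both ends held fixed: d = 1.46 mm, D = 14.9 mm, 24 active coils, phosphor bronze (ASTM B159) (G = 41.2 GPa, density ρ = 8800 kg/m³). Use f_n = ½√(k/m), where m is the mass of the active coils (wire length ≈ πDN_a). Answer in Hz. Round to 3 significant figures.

66.7 Hz

k = Gd⁴/(8D³N_a) = (41.2×10³)(1.46⁴)/(8·14.9³·24) = 0.29475 N/mm = 294.75 N/m
Wire length L = πDN_a = π·14.9·24 = 1123.4 mm
m = ρ·(πd²/4)·L = 8800 × 1.6742×10⁻⁶ m² × 1.1234 m = 0.016551 kg
f_n = ½√(k/m) = 0.5·√(294.75/0.016551) = 0.5·√(17808) = 66.724 Hz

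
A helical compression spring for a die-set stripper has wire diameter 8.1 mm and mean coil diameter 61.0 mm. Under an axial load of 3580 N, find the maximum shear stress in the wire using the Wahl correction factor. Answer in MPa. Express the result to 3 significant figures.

Spring index C = D/d = 61.0/8.1 = 7.5309
K_W = (4C−1)/(4C−4) + 0.615/C = 29.123/26.123 + 0.0817 = 1.1965
τ₀ = 8FD/(πd³) = 8·3580·61.0/(π·8.1³) = 1.74704e+06/1669.6 = 1046.4 MPa
τ_max = K·τ₀ = 1.1965 × 1046.4 = 1252 MPa

1250 MPa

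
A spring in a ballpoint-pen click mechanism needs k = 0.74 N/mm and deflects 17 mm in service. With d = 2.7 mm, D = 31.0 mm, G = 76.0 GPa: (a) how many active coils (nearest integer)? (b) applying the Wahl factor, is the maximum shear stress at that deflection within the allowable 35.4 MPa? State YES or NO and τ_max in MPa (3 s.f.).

(a) 23 coils; (b) NO, τ_max = 56.5 MPa

N_a = Gd⁴/(8D³k) = (76.0×10³)(2.7⁴)/(8·31.0³·0.74) = 22.9 → N_a = 23
Actual rate k = Gd⁴/(8D³·23) = 0.73683 N/mm
Working load F = kδ = 0.73683·17 = 12.526 N
C = 31.0/2.7 = 11.4815; K_W = (4C−1)/(4C−4)+0.615/C = 1.1251
τ_max = K_W·8FD/(πd³) = 1.1251·50.237 = 56.523 MPa
τ_max > 35.4 MPa → exceeds allowable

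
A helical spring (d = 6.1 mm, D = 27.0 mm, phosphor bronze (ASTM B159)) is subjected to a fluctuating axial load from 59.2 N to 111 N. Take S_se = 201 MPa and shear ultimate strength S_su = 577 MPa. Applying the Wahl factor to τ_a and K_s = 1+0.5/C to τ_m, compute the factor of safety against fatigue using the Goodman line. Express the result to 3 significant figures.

C = D/d = 27.0/6.1 = 4.4262; K_W = (4C−1)/(4C−4)+0.615/C = 1.3578; K_s = 1+0.5/C = 1.1130
F_a = (F_max−F_min)/2 = 25.9 N; F_m = (F_max+F_min)/2 = 85.1 N
τ_a = K_W·8F_aD/(πd³) = 1.3578 × 7.8454 = 10.653 MPa
τ_m = K_s·8F_mD/(πd³) = 1.1130 × 25.778 = 28.69 MPa
Goodman: 1/n_f = τ_a/S_se + τ_m/S_su = 10.653/201 + 28.69/577 = 0.05300 + 0.04972 = 0.10272
n_f = 1/0.10272 = 9.735

9.74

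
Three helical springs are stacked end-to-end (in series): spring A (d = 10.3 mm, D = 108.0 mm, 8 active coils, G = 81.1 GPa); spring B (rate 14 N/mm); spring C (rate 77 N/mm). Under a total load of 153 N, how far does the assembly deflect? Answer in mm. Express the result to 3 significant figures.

k_A = Gd⁴/(8D³N_a) = (81.1×10³)(10.3⁴)/(8·108.0³·8) = 11.322 N/mm
Series: 1/k_eq = 1/11.322 + 1/14 + 1/77 = 0.17274; k_eq = 5.789 N/mm
δ = F/k_eq = 153/5.789 = 26.429 mm

26.4 mm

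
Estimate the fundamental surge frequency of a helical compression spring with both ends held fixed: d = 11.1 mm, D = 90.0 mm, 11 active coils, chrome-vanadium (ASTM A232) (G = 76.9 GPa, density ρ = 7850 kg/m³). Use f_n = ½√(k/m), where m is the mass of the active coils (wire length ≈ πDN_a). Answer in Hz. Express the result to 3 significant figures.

k = Gd⁴/(8D³N_a) = (76.9×10³)(11.1⁴)/(8·90.0³·11) = 18.197 N/mm = 18197 N/m
Wire length L = πDN_a = π·90.0·11 = 3110.2 mm
m = ρ·(πd²/4)·L = 7850 × 96.769×10⁻⁶ m² × 3.1102 m = 2.3626 kg
f_n = ½√(k/m) = 0.5·√(18197/2.3626) = 0.5·√(7702.2) = 43.881 Hz

43.9 Hz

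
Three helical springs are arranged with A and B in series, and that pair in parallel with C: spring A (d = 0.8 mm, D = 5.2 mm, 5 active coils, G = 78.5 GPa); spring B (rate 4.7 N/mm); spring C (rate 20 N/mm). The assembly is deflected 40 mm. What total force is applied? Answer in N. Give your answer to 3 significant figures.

903 N

k_A = Gd⁴/(8D³N_a) = (78.5×10³)(0.8⁴)/(8·5.2³·5) = 5.7169 N/mm
Springs A,B series: k_AB = 1/(1/5.7169+1/4.7) = 2.5794 N/mm; parallel with C: k_eq = 2.5794+20 = 22.579 N/mm
F = k_eq·δ = 22.579·40 = 903.18 N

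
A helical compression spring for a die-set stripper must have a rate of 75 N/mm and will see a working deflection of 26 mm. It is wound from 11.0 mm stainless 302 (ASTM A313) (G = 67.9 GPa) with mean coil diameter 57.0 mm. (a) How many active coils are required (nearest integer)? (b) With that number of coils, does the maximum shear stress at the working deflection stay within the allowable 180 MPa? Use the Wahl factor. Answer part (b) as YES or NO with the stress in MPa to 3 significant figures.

(a) 9 coils; (b) NO, τ_max = 274 MPa

N_a = Gd⁴/(8D³k) = (67.9×10³)(11.0⁴)/(8·57.0³·75) = 8.947 → N_a = 9
Actual rate k = Gd⁴/(8D³·9) = 74.556 N/mm
Working load F = kδ = 74.556·26 = 1938.5 N
C = 57.0/11.0 = 5.1818; K_W = (4C−1)/(4C−4)+0.615/C = 1.2980
τ_max = K_W·8FD/(πd³) = 1.2980·211.39 = 274.4 MPa
τ_max > 180 MPa → exceeds allowable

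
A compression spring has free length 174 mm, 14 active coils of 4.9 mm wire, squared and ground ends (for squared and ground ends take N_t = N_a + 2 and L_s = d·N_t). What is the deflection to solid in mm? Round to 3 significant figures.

95.6 mm

N_t = 16; L_s = 4.9·16 = 78.4 mm
δ_solid = L₀ − L_s = 174 − 78.4 = 95.6 mm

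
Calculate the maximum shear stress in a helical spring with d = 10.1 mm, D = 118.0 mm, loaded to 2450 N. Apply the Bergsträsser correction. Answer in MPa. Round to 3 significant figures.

Spring index C = D/d = 118.0/10.1 = 11.6832
K_B = (4C+2)/(4C−3) = 48.733/43.733 = 1.1143
τ₀ = 8FD/(πd³) = 8·2450·118.0/(π·10.1³) = 2.3128e+06/3236.8 = 714.54 MPa
τ_max = K·τ₀ = 1.1143 × 714.54 = 796.23 MPa

796 MPa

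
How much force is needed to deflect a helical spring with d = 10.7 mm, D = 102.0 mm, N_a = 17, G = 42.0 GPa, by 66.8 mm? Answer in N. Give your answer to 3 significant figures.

k = Gd⁴/(8D³N_a) = (42.0×10³)(10.7⁴)/(8·102.0³·17) = 3.8146 N/mm
F = k·δ = 3.8146 × 66.8 = 254.81 N

255 N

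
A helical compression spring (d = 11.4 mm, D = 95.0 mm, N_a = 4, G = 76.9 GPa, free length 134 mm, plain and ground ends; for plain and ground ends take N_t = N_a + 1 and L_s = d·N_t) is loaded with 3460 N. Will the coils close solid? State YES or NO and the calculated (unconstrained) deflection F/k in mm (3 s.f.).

NO, δ = 73.1 mm

k = Gd⁴/(8D³N_a) = (76.9×10³)(11.4⁴)/(8·95.0³·4) = 47.34 N/mm
N_t = 5; L_s = 11.4·5 = 57 mm; δ_solid = L₀ − L_s = 134 − 57 = 77 mm
δ = F/k = 3460/47.34 = 73.089 mm
δ < δ_solid → spring does not go solid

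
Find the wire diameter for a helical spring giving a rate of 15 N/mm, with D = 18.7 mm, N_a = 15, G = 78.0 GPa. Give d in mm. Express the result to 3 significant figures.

d = (8D³N_a·k / G)^(1/4) = (8·18.7³·15·15 / (78.0×10³))^0.25
  = (150.9)^0.25 = 3.5049 mm

3.50 mm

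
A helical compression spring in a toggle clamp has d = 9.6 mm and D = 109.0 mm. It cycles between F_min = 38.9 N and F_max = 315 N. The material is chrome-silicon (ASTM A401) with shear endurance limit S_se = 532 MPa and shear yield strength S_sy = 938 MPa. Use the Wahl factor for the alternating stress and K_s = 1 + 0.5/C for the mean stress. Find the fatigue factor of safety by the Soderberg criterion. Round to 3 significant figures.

6.51

C = D/d = 109.0/9.6 = 11.3542; K_W = (4C−1)/(4C−4)+0.615/C = 1.1266; K_s = 1+0.5/C = 1.0440
F_a = (F_max−F_min)/2 = 138.05 N; F_m = (F_max+F_min)/2 = 176.95 N
τ_a = K_W·8F_aD/(πd³) = 1.1266 × 43.31 = 48.793 MPa
τ_m = K_s·8F_mD/(πd³) = 1.0440 × 55.514 = 57.959 MPa
Soderberg: 1/n_f = τ_a/S_se + τ_m/S_sy = 48.793/532 + 57.959/938 = 0.09172 + 0.06179 = 0.15351
n_f = 1/0.15351 = 6.514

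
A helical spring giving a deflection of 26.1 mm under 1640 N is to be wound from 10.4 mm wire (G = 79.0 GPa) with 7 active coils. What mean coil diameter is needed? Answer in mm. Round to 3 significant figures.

Required rate k = F/δ = 1640/26.1 = 62.835 N/mm
D = (Gd⁴/(8N_a·k))^(1/3) = (79.0×10³·10.4⁴/(8·7·62.835))^(1/3)
  = (262645)^(1/3) = 64.0407 mm

64.0 mm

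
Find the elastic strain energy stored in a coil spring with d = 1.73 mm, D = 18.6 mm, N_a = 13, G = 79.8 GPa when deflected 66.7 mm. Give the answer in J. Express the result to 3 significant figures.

k = Gd⁴/(8D³N_a) = (79.8×10³)(1.73⁴)/(8·18.6³·13) = 1.0681 N/mm
U = ½kδ² = 0.5 × 1.0681 × 66.7² = 2375.9 N·mm = 2.3759 J

2.38 J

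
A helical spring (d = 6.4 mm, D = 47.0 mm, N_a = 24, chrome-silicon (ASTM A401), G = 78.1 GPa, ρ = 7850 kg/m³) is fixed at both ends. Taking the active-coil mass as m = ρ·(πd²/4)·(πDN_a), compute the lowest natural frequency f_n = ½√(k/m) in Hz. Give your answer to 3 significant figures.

42.9 Hz

k = Gd⁴/(8D³N_a) = (78.1×10³)(6.4⁴)/(8·47.0³·24) = 6.5732 N/mm = 6573.2 N/m
Wire length L = πDN_a = π·47.0·24 = 3543.7 mm
m = ρ·(πd²/4)·L = 7850 × 32.17×10⁻⁶ m² × 3.5437 m = 0.89491 kg
f_n = ½√(k/m) = 0.5·√(6573.2/0.89491) = 0.5·√(7345.1) = 42.852 Hz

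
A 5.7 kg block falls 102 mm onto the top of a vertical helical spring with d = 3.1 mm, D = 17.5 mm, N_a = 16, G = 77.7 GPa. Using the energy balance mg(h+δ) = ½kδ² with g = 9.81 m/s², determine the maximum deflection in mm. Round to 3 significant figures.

k = Gd⁴/(8D³N_a) = (77.7×10³)(3.1⁴)/(8·17.5³·16) = 10.46 N/mm
W = mg = 5.7 × 9.81 = 55.917 N
½kδ² − Wδ − Wh = 0 → δ = (W + √(W² + 2kWh))/k
δ = (55.917 + √(3126.7 + 119321))/10.46 = (55.917 + 349.93)/10.46 = 38.798 mm

38.8 mm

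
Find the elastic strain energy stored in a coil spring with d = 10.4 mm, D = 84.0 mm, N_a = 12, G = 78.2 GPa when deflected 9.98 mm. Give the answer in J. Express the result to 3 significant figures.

k = Gd⁴/(8D³N_a) = (78.2×10³)(10.4⁴)/(8·84.0³·12) = 16.078 N/mm
U = ½kδ² = 0.5 × 16.078 × 9.98² = 800.69 N·mm = 0.80069 J

0.801 J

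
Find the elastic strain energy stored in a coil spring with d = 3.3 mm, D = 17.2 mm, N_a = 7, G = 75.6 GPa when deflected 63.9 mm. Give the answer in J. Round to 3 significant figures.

64.2 J

k = Gd⁴/(8D³N_a) = (75.6×10³)(3.3⁴)/(8·17.2³·7) = 31.463 N/mm
U = ½kδ² = 0.5 × 31.463 × 63.9² = 64236 N·mm = 64.236 J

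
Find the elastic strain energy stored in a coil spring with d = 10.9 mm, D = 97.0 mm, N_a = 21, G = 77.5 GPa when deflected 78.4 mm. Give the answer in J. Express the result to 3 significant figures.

21.9 J

k = Gd⁴/(8D³N_a) = (77.5×10³)(10.9⁴)/(8·97.0³·21) = 7.1348 N/mm
U = ½kδ² = 0.5 × 7.1348 × 78.4² = 21927 N·mm = 21.927 J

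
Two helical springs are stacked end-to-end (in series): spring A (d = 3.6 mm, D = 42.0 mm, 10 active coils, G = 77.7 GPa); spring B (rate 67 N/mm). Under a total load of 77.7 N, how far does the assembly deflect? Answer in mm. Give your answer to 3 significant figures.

36.4 mm

k_A = Gd⁴/(8D³N_a) = (77.7×10³)(3.6⁴)/(8·42.0³·10) = 2.2019 N/mm
Series: 1/k_eq = 1/2.2019 + 1/67 = 0.46908; k_eq = 2.1318 N/mm
δ = F/k_eq = 77.7/2.1318 = 36.448 mm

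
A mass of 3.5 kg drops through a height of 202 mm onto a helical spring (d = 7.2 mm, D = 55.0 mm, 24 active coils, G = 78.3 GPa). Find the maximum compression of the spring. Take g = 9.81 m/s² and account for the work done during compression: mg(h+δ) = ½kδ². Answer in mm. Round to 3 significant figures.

k = Gd⁴/(8D³N_a) = (78.3×10³)(7.2⁴)/(8·55.0³·24) = 6.5872 N/mm
W = mg = 3.5 × 9.81 = 34.335 N
½kδ² − Wδ − Wh = 0 → δ = (W + √(W² + 2kWh))/k
δ = (34.335 + √(1178.9 + 91373.6))/6.5872 = (34.335 + 304.22)/6.5872 = 51.396 mm

51.4 mm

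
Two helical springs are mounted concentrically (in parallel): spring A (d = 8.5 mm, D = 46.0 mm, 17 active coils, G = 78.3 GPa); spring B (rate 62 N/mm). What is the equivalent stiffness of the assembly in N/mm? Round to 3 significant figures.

92.9 N/mm

k_A = Gd⁴/(8D³N_a) = (78.3×10³)(8.5⁴)/(8·46.0³·17) = 30.876 N/mm
Parallel: k_eq = 30.876 + 62 = 92.876 N/mm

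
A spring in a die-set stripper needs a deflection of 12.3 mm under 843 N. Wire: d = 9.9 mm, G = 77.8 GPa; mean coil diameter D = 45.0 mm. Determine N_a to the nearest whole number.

Required rate k = F/δ = 843/12.3 = 68.537 N/mm
N_a = Gd⁴/(8D³k) = (77.8×10³ × 9.9⁴)/(8 × 45.0³ × 68.537)
    = 7.47344e+08 / 4.99632e+07 = 14.96 → 15 coils

15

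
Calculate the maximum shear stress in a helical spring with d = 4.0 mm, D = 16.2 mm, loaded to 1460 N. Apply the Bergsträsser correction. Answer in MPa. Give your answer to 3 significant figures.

Spring index C = D/d = 16.2/4.0 = 4.0500
K_B = (4C+2)/(4C−3) = 18.200/13.200 = 1.3788
τ₀ = 8FD/(πd³) = 8·1460·16.2/(π·4.0³) = 189216/201.06 = 941.08 MPa
τ_max = K·τ₀ = 1.3788 × 941.08 = 1297.6 MPa

1300 MPa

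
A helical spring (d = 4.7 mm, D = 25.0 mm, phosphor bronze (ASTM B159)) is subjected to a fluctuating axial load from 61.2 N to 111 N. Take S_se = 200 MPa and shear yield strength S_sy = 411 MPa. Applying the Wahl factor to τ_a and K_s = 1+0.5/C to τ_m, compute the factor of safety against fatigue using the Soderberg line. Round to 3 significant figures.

4.18

C = D/d = 25.0/4.7 = 5.3191; K_W = (4C−1)/(4C−4)+0.615/C = 1.2893; K_s = 1+0.5/C = 1.0940
F_a = (F_max−F_min)/2 = 24.9 N; F_m = (F_max+F_min)/2 = 86.1 N
τ_a = K_W·8F_aD/(πd³) = 1.2893 × 15.268 = 19.685 MPa
τ_m = K_s·8F_mD/(πd³) = 1.0940 × 52.795 = 57.757 MPa
Soderberg: 1/n_f = τ_a/S_se + τ_m/S_sy = 19.685/200 + 57.757/411 = 0.09842 + 0.14053 = 0.23895
n_f = 1/0.23895 = 4.185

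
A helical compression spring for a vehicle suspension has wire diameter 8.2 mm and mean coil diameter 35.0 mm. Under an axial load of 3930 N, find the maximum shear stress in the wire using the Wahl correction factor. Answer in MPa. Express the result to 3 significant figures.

Spring index C = D/d = 35.0/8.2 = 4.2683
K_W = (4C−1)/(4C−4) + 0.615/C = 16.073/13.073 + 0.1441 = 1.3736
τ₀ = 8FD/(πd³) = 8·3930·35.0/(π·8.2³) = 1.1004e+06/1732.2 = 635.27 MPa
τ_max = K·τ₀ = 1.3736 × 635.27 = 872.59 MPa

873 MPa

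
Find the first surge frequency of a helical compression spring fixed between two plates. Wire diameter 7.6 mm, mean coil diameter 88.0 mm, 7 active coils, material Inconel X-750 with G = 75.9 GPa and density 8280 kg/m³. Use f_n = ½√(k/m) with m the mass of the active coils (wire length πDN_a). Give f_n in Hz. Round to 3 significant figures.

k = Gd⁴/(8D³N_a) = (75.9×10³)(7.6⁴)/(8·88.0³·7) = 6.6353 N/mm = 6635.3 N/m
Wire length L = πDN_a = π·88.0·7 = 1935.2 mm
m = ρ·(πd²/4)·L = 8280 × 45.365×10⁻⁶ m² × 1.9352 m = 0.72691 kg
f_n = ½√(k/m) = 0.5·√(6635.3/0.72691) = 0.5·√(9128.1) = 47.771 Hz

47.8 Hz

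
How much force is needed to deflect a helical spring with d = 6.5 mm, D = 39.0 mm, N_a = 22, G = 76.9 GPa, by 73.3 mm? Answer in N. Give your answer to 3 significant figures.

964 N

k = Gd⁴/(8D³N_a) = (76.9×10³)(6.5⁴)/(8·39.0³·22) = 13.148 N/mm
F = k·δ = 13.148 × 73.3 = 963.78 N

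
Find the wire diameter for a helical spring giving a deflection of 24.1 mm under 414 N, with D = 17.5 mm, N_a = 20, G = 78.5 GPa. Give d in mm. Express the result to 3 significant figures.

Required rate k = F/δ = 414/24.1 = 17.178 N/mm
d = (8D³N_a·k / G)^(1/4) = (8·17.5³·20·17.178 / (78.5×10³))^0.25
  = (187.65)^0.25 = 3.7012 mm

3.70 mm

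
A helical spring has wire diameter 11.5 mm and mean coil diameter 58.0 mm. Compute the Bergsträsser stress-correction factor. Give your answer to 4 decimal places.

1.2911

C = D/d = 58.0/11.5 = 5.0435
K_B = (4C+2)/(4C−3) = 22.174/17.174 = 1.2911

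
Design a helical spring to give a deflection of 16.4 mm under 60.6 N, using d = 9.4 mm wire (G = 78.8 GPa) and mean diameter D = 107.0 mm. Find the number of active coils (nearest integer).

Required rate k = F/δ = 60.6/16.4 = 3.6951 N/mm
N_a = Gd⁴/(8D³k) = (78.8×10³ × 9.4⁴)/(8 × 107.0³ × 3.6951)
    = 6.1523e+08 / 3.62135e+07 = 16.99 → 17 coils

17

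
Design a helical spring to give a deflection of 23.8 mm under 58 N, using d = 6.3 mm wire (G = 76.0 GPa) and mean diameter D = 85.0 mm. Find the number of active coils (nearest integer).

Required rate k = F/δ = 58/23.8 = 2.437 N/mm
N_a = Gd⁴/(8D³k) = (76.0×10³ × 6.3⁴)/(8 × 85.0³ × 2.437)
    = 1.19723e+08 / 1.19729e+07 = 9.999 → 10 coils

10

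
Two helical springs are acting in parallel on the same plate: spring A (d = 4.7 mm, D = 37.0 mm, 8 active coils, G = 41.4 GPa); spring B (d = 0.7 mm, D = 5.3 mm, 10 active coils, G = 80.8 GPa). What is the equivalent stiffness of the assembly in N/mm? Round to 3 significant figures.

k_A = Gd⁴/(8D³N_a) = (41.4×10³)(4.7⁴)/(8·37.0³·8) = 6.2317 N/mm
k_B = Gd⁴/(8D³N_a) = (80.8×10³)(0.7⁴)/(8·5.3³·10) = 1.6289 N/mm
Parallel: k_eq = 6.2317 + 1.6289 = 7.8606 N/mm

7.86 N/mm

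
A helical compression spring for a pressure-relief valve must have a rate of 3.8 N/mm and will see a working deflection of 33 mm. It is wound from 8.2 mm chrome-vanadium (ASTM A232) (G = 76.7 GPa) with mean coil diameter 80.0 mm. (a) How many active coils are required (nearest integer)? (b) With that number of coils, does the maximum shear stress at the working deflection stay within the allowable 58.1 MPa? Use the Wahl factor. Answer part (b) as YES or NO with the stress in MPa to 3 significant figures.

N_a = Gd⁴/(8D³k) = (76.7×10³)(8.2⁴)/(8·80.0³·3.8) = 22.28 → N_a = 22
Actual rate k = Gd⁴/(8D³·22) = 3.8483 N/mm
Working load F = kδ = 3.8483·33 = 126.99 N
C = 80.0/8.2 = 9.7561; K_W = (4C−1)/(4C−4)+0.615/C = 1.1487
τ_max = K_W·8FD/(πd³) = 1.1487·46.921 = 53.898 MPa
τ_max ≤ 58.1 MPa → acceptable

(a) 22 coils; (b) YES, τ_max = 53.9 MPa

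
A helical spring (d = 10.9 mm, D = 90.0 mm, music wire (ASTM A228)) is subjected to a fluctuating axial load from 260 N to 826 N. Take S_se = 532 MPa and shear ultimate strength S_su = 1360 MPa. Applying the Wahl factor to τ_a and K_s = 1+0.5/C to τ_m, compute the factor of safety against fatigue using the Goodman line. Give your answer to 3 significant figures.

C = D/d = 90.0/10.9 = 8.2569; K_W = (4C−1)/(4C−4)+0.615/C = 1.1778; K_s = 1+0.5/C = 1.0606
F_a = (F_max−F_min)/2 = 283 N; F_m = (F_max+F_min)/2 = 543 N
τ_a = K_W·8F_aD/(πd³) = 1.1778 × 50.083 = 58.989 MPa
τ_m = K_s·8F_mD/(πd³) = 1.0606 × 96.095 = 101.91 MPa
Goodman: 1/n_f = τ_a/S_se + τ_m/S_su = 58.989/532 + 101.91/1360 = 0.11088 + 0.07494 = 0.18582
n_f = 1/0.18582 = 5.382

5.38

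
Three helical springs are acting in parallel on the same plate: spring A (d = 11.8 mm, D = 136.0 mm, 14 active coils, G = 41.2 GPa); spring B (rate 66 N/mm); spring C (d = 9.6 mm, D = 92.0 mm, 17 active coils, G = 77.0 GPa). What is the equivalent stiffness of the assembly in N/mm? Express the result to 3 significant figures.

k_A = Gd⁴/(8D³N_a) = (41.2×10³)(11.8⁴)/(8·136.0³·14) = 2.8352 N/mm
k_C = Gd⁴/(8D³N_a) = (77.0×10³)(9.6⁴)/(8·92.0³·17) = 6.1755 N/mm
Parallel: k_eq = 2.8352 + 66 + 6.1755 = 75.011 N/mm

75.0 N/mm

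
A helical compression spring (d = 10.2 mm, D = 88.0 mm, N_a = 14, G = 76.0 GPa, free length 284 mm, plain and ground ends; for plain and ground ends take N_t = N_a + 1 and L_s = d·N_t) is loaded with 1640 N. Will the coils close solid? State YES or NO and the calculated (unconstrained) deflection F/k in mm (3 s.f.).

k = Gd⁴/(8D³N_a) = (76.0×10³)(10.2⁴)/(8·88.0³·14) = 10.778 N/mm
N_t = 15; L_s = 10.2·15 = 153 mm; δ_solid = L₀ − L_s = 284 − 153 = 131 mm
δ = F/k = 1640/10.778 = 152.16 mm
δ ≥ δ_solid → spring goes solid

YES, δ = 152 mm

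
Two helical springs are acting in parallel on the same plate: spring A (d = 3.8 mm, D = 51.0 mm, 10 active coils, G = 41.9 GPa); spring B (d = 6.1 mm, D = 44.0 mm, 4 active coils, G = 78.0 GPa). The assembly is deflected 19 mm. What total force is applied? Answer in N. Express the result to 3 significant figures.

k_A = Gd⁴/(8D³N_a) = (41.9×10³)(3.8⁴)/(8·51.0³·10) = 0.82328 N/mm
k_B = Gd⁴/(8D³N_a) = (78.0×10³)(6.1⁴)/(8·44.0³·4) = 39.619 N/mm
Parallel: k_eq = 0.82328 + 39.619 = 40.443 N/mm
F = k_eq·δ = 40.443·19 = 768.41 N

768 N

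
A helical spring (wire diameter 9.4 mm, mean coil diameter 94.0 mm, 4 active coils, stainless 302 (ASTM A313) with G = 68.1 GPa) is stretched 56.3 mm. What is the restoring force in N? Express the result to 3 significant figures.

1130 N

k = Gd⁴/(8D³N_a) = (68.1×10³)(9.4⁴)/(8·94.0³·4) = 20.004 N/mm
F = k·δ = 20.004 × 56.3 = 1126.2 N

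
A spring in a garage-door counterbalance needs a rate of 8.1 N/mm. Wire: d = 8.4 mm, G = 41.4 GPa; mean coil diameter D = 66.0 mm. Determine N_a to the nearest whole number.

N_a = Gd⁴/(8D³k) = (41.4×10³ × 8.4⁴)/(8 × 66.0³ × 8.1)
    = 2.06119e+08 / 1.86297e+07 = 11.06 → 11 coils

11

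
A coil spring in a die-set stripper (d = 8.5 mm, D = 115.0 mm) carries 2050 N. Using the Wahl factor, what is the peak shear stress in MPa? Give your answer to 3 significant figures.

1080 MPa

Spring index C = D/d = 115.0/8.5 = 13.5294
K_W = (4C−1)/(4C−4) + 0.615/C = 53.118/50.118 + 0.0455 = 1.1053
τ₀ = 8FD/(πd³) = 8·2050·115.0/(π·8.5³) = 1.886e+06/1929.3 = 977.54 MPa
τ_max = K·τ₀ = 1.1053 × 977.54 = 1080.5 MPa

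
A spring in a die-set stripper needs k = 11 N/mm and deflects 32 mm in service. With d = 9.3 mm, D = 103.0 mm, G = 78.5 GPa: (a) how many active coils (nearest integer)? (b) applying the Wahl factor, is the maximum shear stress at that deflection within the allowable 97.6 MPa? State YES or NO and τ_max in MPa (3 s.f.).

N_a = Gd⁴/(8D³k) = (78.5×10³)(9.3⁴)/(8·103.0³·11) = 6.107 → N_a = 6
Actual rate k = Gd⁴/(8D³·6) = 11.196 N/mm
Working load F = kδ = 11.196·32 = 358.26 N
C = 103.0/9.3 = 11.0753; K_W = (4C−1)/(4C−4)+0.615/C = 1.1300
τ_max = K_W·8FD/(πd³) = 1.1300·116.82 = 132.01 MPa
τ_max > 97.6 MPa → exceeds allowable

(a) 6 coils; (b) NO, τ_max = 132 MPa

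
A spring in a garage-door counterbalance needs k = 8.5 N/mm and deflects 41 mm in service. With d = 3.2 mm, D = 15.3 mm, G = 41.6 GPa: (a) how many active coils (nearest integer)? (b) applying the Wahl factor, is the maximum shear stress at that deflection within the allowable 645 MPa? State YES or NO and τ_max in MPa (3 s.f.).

N_a = Gd⁴/(8D³k) = (41.6×10³)(3.2⁴)/(8·15.3³·8.5) = 17.91 → N_a = 18
Actual rate k = Gd⁴/(8D³·18) = 8.4578 N/mm
Working load F = kδ = 8.4578·41 = 346.77 N
C = 15.3/3.2 = 4.7812; K_W = (4C−1)/(4C−4)+0.615/C = 1.3270
τ_max = K_W·8FD/(πd³) = 1.3270·412.31 = 547.12 MPa
τ_max ≤ 645 MPa → acceptable

(a) 18 coils; (b) YES, τ_max = 547 MPa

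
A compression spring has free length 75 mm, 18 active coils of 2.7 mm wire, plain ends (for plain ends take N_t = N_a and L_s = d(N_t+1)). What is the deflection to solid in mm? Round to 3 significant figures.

23.7 mm

N_t = 18; L_s = 2.7·19 = 51.3 mm
δ_solid = L₀ − L_s = 75 − 51.3 = 23.7 mm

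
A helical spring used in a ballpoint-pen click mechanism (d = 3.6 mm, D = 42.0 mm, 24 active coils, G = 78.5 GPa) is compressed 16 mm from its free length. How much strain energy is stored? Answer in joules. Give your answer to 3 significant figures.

k = Gd⁴/(8D³N_a) = (78.5×10³)(3.6⁴)/(8·42.0³·24) = 0.9269 N/mm
U = ½kδ² = 0.5 × 0.9269 × 16² = 118.64 N·mm = 0.11864 J

0.119 J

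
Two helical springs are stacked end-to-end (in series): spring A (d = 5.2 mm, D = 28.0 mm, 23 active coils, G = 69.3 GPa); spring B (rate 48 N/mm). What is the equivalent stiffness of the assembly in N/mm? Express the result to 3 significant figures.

9.95 N/mm

k_A = Gd⁴/(8D³N_a) = (69.3×10³)(5.2⁴)/(8·28.0³·23) = 12.545 N/mm
Series: 1/k_eq = 1/12.545 + 1/48 = 0.10055; k_eq = 9.9454 N/mm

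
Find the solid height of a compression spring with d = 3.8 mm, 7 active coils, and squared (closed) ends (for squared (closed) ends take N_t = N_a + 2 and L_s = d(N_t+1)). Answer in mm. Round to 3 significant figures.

38.0 mm

squared (closed) ends: N_t = N_a + 2 = 7 + 2 = 9
L_s = d·(N_t+1) = 3.8 × 10 = 38 mm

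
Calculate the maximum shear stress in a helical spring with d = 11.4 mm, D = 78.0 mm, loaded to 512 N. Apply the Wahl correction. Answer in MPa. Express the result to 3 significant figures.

Spring index C = D/d = 78.0/11.4 = 6.8421
K_W = (4C−1)/(4C−4) + 0.615/C = 26.368/23.368 + 0.0899 = 1.2183
τ₀ = 8FD/(πd³) = 8·512·78.0/(π·11.4³) = 319488/4654.4 = 68.642 MPa
τ_max = K·τ₀ = 1.2183 × 68.642 = 83.624 MPa

83.6 MPa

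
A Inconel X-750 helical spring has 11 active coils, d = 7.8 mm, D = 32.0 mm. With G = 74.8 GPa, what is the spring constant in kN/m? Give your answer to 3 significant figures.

k = Gd⁴/(8D³N_a) = (74.8×10³ × 7.8⁴) / (8 × 32.0³ × 11)
  = 2.76873e+08 / 2.88358e+06 = 96.017 N/mm

96.0 kN/m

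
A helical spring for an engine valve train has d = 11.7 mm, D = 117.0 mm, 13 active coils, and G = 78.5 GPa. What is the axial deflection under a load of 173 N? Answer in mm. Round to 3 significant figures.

19.6 mm

k = Gd⁴/(8D³N_a) = (78.5×10³)(11.7⁴)/(8·117.0³·13) = 8.8312 N/mm
δ = F/k = 173 / 8.8312 = 19.59 mm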